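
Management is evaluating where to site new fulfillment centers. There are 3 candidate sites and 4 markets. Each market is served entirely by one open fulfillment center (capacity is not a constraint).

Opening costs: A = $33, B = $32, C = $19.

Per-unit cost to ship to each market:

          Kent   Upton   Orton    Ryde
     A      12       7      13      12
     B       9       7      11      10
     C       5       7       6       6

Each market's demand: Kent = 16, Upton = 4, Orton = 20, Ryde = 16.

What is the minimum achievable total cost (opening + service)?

Minimum total cost: 343

For any fixed open set, each market goes to its cheapest open site; total = fixed + service.
{C}: Kent→C 5·16=80, Upton→C 7·4=28, Orton→C 6·20=120, Ryde→C 6·16=96. Service 324; fixed 19; total 343.
{B, C}: Kent→C 5·16=80, Upton→B 7·4=28, Orton→C 6·20=120, Ryde→C 6·16=96. Service 324; fixed 51; total 375.
{A, C}: service 324 + fixed 52 = 376
{A, B, C}: Kent→C 5·16=80, Upton→A 7·4=28, Orton→C 6·20=120, Ryde→C 6·16=96. Service 324; fixed 84; total 408.
No other subset beats 343.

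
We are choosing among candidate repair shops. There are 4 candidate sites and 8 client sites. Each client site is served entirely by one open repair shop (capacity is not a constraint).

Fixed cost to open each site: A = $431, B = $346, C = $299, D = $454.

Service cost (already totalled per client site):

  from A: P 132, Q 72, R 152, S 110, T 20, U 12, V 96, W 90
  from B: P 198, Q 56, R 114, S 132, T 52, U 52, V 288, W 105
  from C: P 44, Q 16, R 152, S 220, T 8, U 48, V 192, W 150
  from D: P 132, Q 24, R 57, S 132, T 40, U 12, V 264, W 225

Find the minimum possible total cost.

Minimum total cost: 1115

For any fixed open set, each client site goes to its cheapest open site; total = fixed + service.
{A}: P→A 132, Q→A 72, R→A 152, S→A 110, T→A 20, U→A 12, V→A 96, W→A 90. Service 684; fixed 431; total 1115.
{C}: P→C 44, Q→C 16, R→C 152, S→C 220, T→C 8, U→C 48, V→C 192, W→C 150. Service 830; fixed 299; total 1129.
{A, C}: service 528 + fixed 730 = 1258
{A, B, C, D}: service 433 + fixed 1530 = 1963
No other subset beats 1115.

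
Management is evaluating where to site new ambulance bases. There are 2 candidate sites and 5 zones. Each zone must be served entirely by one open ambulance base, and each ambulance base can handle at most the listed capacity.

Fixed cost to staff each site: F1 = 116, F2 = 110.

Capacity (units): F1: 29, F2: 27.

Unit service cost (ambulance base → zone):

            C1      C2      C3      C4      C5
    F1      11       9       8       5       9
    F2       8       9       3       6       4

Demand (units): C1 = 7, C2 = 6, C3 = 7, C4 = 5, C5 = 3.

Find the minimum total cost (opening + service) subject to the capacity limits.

Open {F1}: C1→F1 11·7=77, C2→F1 9·6=54, C3→F1 8·7=56, C4→F1 5·5=25, C5→F1 9·3=27.
Loads: F1 carries 28/29. Service 239; fixed 116; total 355.
Next best feasible plan costs 394.

Minimum total cost: 355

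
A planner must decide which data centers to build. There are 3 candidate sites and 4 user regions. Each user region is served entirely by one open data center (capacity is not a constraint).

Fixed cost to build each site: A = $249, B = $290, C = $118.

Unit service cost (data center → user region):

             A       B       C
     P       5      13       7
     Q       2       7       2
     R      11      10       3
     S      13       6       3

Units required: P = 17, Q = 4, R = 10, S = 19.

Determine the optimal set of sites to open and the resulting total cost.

Open C only; minimum total cost 332.

For any fixed open set, each user region goes to its cheapest open site; total = fixed + service.
{C}: P→C 7·17=119, Q→C 2·4=8, R→C 3·10=30, S→C 3·19=57. Service 214; fixed 118; total 332.
{A, C}: P→A 5·17=85, Q→A 2·4=8, R→C 3·10=30, S→C 3·19=57. Service 180; fixed 367; total 547.
{B, C}: P→C 7·17=119, Q→C 2·4=8, R→C 3·10=30, S→C 3·19=57. Service 214; fixed 408; total 622.
{A, B, C}: P→A 5·17=85, Q→A 2·4=8, R→C 3·10=30, S→C 3·19=57. Service 180; fixed 657; total 837.
No other subset beats 332.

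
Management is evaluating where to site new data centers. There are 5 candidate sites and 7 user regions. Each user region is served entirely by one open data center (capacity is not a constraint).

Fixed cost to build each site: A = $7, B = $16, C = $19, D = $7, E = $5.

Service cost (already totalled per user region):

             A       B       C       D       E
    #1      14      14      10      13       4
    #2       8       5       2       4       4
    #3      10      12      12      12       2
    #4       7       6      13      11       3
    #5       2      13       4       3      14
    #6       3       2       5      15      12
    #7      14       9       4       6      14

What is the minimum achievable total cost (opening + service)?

Minimum total cost: 43

For any fixed open set, each user region goes to its cheapest open site; total = fixed + service.
{A, D, E}: #1→E 4, #2→D 4, #3→E 2, #4→E 3, #5→A 2, #6→A 3, #7→D 6. Service 24; fixed 19; total 43.
{A, E}: service 32 + fixed 12 = 44
{D, E}: service 34 + fixed 12 = 46
{A, B, C, D, E}: service 19 + fixed 54 = 73
No other subset beats 43.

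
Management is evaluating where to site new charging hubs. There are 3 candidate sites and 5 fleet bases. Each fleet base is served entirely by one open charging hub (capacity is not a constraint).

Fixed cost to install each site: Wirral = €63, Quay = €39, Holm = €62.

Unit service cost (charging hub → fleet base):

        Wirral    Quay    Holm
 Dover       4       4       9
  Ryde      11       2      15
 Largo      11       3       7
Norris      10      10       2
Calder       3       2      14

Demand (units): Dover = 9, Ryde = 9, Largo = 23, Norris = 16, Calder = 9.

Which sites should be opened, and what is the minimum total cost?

Open Quay and Holm; minimum total cost 274.

For any fixed open set, each fleet base goes to its cheapest open site; total = fixed + service.
{Quay, Holm}: Dover→Quay 4·9=36, Ryde→Quay 2·9=18, Largo→Quay 3·23=69, Norris→Holm 2·16=32, Calder→Quay 2·9=18. Service 173; fixed 101; total 274.
{Wirral, Quay, Holm}: Dover→Wirral 4·9=36, Ryde→Quay 2·9=18, Largo→Quay 3·23=69, Norris→Holm 2·16=32, Calder→Quay 2·9=18. Service 173; fixed 164; total 337.
{Quay}: service 301 + fixed 39 = 340
No other subset beats 274.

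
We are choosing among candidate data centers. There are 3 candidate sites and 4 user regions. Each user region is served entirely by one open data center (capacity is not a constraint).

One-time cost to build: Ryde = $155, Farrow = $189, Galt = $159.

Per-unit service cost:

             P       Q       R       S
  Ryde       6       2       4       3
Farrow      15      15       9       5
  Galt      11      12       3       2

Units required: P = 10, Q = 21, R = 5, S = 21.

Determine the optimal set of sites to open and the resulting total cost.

For any fixed open set, each user region goes to its cheapest open site; total = fixed + service.
{Ryde}: P→Ryde 6·10=60, Q→Ryde 2·21=42, R→Ryde 4·5=20, S→Ryde 3·21=63. Service 185; fixed 155; total 340.
{Ryde, Galt}: service 159 + fixed 314 = 473
{Ryde, Farrow}: P→Ryde 6·10=60, Q→Ryde 2·21=42, R→Ryde 4·5=20, S→Ryde 3·21=63. Service 185; fixed 344; total 529.
{Ryde, Farrow, Galt}: service 159 + fixed 503 = 662
(All 7 nonempty subsets were checked; Ryde only is lowest.)

Open Ryde only; minimum total cost 340.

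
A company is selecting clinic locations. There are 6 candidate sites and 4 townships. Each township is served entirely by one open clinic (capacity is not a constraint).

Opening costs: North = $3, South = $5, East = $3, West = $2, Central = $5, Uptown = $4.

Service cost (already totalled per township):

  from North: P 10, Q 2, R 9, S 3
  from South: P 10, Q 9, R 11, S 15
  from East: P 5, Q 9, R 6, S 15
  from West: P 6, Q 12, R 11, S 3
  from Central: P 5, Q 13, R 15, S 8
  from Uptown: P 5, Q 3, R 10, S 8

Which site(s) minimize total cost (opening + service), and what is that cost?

For any fixed open set, each township goes to its cheapest open site; total = fixed + service.
{North, East}: P→East 5, Q→North 2, R→East 6, S→North 3. Service 16; fixed 6; total 22.
{North, East, West}: service 16 + fixed 8 = 24
{North, West}: service 20 + fixed 5 = 25
{North, South, East, West, Central, Uptown}: P→East 5, Q→North 2, R→East 6, S→North 3. Service 16; fixed 22; total 38.
No other subset beats 22.

Open North and East; minimum total cost 22.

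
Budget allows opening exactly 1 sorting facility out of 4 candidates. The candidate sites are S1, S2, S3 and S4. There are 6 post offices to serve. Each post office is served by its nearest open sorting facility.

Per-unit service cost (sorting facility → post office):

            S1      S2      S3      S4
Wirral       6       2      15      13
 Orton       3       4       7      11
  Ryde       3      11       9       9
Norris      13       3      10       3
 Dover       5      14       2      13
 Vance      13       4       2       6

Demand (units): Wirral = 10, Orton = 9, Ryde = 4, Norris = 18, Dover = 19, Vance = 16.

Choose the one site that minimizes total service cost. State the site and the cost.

Choose S2 only; total service cost 484.

With exactly 1 open, each post office uses its cheapest among the chosen.
{S2}: Wirral→S2 2·10=20, Orton→S2 4·9=36, Ryde→S2 11·4=44, Norris→S2 3·18=54, Dover→S2 14·19=266, Vance→S2 4·16=64. Service cost 484.
{S3}: service cost 499
{S1}: service cost 636
Among all 4 size-1 choices, {S2} is lowest.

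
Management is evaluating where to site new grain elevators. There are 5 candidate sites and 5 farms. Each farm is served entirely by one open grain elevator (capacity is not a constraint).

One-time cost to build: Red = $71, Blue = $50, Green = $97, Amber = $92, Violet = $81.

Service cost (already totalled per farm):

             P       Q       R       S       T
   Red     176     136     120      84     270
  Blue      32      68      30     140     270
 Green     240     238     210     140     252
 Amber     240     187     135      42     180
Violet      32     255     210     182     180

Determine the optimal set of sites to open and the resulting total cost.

Open Blue and Amber; minimum total cost 494.

For any fixed open set, each farm goes to its cheapest open site; total = fixed + service.
{Blue, Amber}: P→Blue 32, Q→Blue 68, R→Blue 30, S→Amber 42, T→Amber 180. Service 352; fixed 142; total 494.
{Red, Blue, Amber}: service 352 + fixed 213 = 565
{Blue, Amber, Violet}: P→Blue 32, Q→Blue 68, R→Blue 30, S→Amber 42, T→Amber 180. Service 352; fixed 223; total 575.
{Red, Blue, Green, Amber, Violet}: service 352 + fixed 391 = 743
No other subset beats 494.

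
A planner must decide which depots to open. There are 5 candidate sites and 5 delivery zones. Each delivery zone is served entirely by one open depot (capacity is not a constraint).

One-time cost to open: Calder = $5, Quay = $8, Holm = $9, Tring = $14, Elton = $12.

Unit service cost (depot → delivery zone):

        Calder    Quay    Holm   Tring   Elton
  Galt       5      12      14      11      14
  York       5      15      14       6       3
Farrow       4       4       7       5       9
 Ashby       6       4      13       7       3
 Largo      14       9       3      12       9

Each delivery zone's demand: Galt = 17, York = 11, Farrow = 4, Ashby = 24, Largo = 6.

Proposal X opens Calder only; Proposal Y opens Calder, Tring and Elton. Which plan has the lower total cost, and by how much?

Proposal X: {Calder}: Galt→Calder 5·17=85, York→Calder 5·11=55, Farrow→Calder 4·4=16, Ashby→Calder 6·24=144, Largo→Calder 14·6=84. Service 384; fixed 5; total 389.
Proposal Y: {Calder, Tring, Elton}: Galt→Calder 5·17=85, York→Elton 3·11=33, Farrow→Calder 4·4=16, Ashby→Elton 3·24=72, Largo→Elton 9·6=54. Service 260; fixed 31; total 291.
Difference: |389 − 291| = 98.

Proposal Y is cheaper by 98.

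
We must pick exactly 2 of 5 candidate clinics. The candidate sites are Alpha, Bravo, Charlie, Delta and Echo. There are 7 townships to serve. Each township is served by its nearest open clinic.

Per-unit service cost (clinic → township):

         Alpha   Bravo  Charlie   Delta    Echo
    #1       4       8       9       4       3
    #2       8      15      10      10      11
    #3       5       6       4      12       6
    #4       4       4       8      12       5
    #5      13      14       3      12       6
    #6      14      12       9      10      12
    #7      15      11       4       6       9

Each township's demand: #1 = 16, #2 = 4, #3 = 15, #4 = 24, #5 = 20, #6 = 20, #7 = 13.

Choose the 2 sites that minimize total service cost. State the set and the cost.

With exactly 2 open, each township uses its cheapest among the chosen.
{Alpha, Charlie}: #1→Alpha 4·16=64, #2→Alpha 8·4=32, #3→Charlie 4·15=60, #4→Alpha 4·24=96, #5→Charlie 3·20=60, #6→Charlie 9·20=180, #7→Charlie 4·13=52. Service cost 544.
{Charlie, Echo}: service cost 560
{Bravo, Charlie}: service cost 616
Among all 10 size-2 choices, {Alpha, Charlie} is lowest.

Choose Alpha and Charlie; total service cost 544.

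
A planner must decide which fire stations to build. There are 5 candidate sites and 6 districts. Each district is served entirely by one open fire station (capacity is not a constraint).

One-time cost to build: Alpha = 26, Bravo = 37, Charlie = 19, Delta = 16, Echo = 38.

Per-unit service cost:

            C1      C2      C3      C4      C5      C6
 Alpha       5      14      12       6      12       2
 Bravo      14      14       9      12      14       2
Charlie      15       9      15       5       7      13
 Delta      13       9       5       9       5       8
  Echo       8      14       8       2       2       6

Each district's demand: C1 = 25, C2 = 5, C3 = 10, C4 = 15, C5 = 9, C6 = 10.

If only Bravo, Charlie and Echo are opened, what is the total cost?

Each district is assigned to its cheapest site among the open ones.
{Bravo, Charlie, Echo}: C1→Echo 8·25=200, C2→Charlie 9·5=45, C3→Echo 8·10=80, C4→Echo 2·15=30, C5→Echo 2·9=18, C6→Bravo 2·10=20. Service 393; fixed 94; total 487.

Total cost: 487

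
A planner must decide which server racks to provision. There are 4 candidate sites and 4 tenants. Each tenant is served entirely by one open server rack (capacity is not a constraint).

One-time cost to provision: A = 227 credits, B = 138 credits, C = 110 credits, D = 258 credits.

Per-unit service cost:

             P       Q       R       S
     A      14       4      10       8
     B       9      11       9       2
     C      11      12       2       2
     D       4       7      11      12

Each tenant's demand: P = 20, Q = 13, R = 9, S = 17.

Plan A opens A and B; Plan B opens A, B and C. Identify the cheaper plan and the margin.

Plan A is cheaper by 47.

Plan A: {A, B}: P→B 9·20=180, Q→A 4·13=52, R→B 9·9=81, S→B 2·17=34. Service 347; fixed 365; total 712.
Plan B: {A, B, C}: P→B 9·20=180, Q→A 4·13=52, R→C 2·9=18, S→B 2·17=34. Service 284; fixed 475; total 759.
Difference: |712 − 759| = 47.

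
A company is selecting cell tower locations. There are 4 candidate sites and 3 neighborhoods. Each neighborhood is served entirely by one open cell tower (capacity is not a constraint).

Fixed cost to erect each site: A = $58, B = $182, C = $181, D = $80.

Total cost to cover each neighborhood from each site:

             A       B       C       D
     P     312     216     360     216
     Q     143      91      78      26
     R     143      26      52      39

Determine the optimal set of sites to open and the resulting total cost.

For any fixed open set, each neighborhood goes to its cheapest open site; total = fixed + service.
{D}: P→D 216, Q→D 26, R→D 39. Service 281; fixed 80; total 361.
{A, D}: service 281 + fixed 138 = 419
{B}: service 333 + fixed 182 = 515
{A, B, C, D}: P→B 216, Q→D 26, R→B 26. Service 268; fixed 501; total 769.
No other subset beats 361.

Open D only; minimum total cost 361.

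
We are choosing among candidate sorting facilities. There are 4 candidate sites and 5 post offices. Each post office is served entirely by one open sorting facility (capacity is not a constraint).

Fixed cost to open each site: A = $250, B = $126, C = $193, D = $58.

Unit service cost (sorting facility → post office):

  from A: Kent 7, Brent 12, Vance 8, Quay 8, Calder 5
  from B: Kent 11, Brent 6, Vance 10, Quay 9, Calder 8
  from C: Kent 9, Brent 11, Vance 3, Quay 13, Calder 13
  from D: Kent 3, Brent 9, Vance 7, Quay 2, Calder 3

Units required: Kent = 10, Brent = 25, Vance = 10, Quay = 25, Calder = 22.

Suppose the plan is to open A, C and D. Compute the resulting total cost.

Total cost: 902

Each post office is assigned to its cheapest site among the open ones.
{A, C, D}: Kent→D 3·10=30, Brent→D 9·25=225, Vance→C 3·10=30, Quay→D 2·25=50, Calder→D 3·22=66. Service 401; fixed 501; total 902.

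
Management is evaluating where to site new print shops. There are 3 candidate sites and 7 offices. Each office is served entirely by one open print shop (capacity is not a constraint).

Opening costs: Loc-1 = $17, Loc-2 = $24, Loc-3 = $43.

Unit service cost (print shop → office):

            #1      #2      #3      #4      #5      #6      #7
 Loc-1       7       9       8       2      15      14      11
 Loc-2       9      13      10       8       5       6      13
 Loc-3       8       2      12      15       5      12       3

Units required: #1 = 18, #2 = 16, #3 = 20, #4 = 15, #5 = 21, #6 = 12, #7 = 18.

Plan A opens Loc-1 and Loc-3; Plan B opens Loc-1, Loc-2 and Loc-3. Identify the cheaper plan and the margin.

Plan B is cheaper by 48.

Plan A: {Loc-1, Loc-3}: #1→Loc-1 7·18=126, #2→Loc-3 2·16=32, #3→Loc-1 8·20=160, #4→Loc-1 2·15=30, #5→Loc-3 5·21=105, #6→Loc-3 12·12=144, #7→Loc-3 3·18=54. Service 651; fixed 60; total 711.
Plan B: {Loc-1, Loc-2, Loc-3}: #1→Loc-1 7·18=126, #2→Loc-3 2·16=32, #3→Loc-1 8·20=160, #4→Loc-1 2·15=30, #5→Loc-2 5·21=105, #6→Loc-2 6·12=72, #7→Loc-3 3·18=54. Service 579; fixed 84; total 663.
Difference: |711 − 663| = 48.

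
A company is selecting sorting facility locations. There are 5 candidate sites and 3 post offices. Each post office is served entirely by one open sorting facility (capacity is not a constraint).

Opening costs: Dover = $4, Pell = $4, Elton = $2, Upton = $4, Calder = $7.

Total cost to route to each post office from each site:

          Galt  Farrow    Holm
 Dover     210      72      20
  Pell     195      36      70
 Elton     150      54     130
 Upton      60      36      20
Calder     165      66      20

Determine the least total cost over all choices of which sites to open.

Minimum total cost: 120

For any fixed open set, each post office goes to its cheapest open site; total = fixed + service.
{Upton}: Galt→Upton 60, Farrow→Upton 36, Holm→Upton 20. Service 116; fixed 4; total 120.
{Elton, Upton}: Galt→Upton 60, Farrow→Upton 36, Holm→Upton 20. Service 116; fixed 6; total 122.
{Dover, Upton}: Galt→Upton 60, Farrow→Upton 36, Holm→Dover 20. Service 116; fixed 8; total 124.
{Dover, Pell, Elton, Upton, Calder}: Galt→Upton 60, Farrow→Pell 36, Holm→Dover 20. Service 116; fixed 21; total 137.
No other subset beats 120.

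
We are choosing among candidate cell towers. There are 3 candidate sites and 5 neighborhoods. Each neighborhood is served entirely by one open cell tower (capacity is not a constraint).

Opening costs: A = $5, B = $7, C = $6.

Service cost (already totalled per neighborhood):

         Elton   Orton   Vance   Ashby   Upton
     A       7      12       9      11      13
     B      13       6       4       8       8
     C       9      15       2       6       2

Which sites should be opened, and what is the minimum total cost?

Open B and C; minimum total cost 38.

For any fixed open set, each neighborhood goes to its cheapest open site; total = fixed + service.
{B, C}: Elton→C 9, Orton→B 6, Vance→C 2, Ashby→C 6, Upton→C 2. Service 25; fixed 13; total 38.
{A, C}: service 29 + fixed 11 = 40
{C}: Elton→C 9, Orton→C 15, Vance→C 2, Ashby→C 6, Upton→C 2. Service 34; fixed 6; total 40.
{A, B, C}: service 23 + fixed 18 = 41
No other subset beats 38.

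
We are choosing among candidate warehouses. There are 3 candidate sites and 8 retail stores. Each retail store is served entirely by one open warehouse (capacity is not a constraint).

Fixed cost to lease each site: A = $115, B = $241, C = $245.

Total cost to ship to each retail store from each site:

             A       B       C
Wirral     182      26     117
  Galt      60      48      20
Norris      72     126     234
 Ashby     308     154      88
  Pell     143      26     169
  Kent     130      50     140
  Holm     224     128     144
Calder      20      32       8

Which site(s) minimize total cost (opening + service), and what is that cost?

Open B only; minimum total cost 831.

For any fixed open set, each retail store goes to its cheapest open site; total = fixed + service.
{B}: Wirral→B 26, Galt→B 48, Norris→B 126, Ashby→B 154, Pell→B 26, Kent→B 50, Holm→B 128, Calder→B 32. Service 590; fixed 241; total 831.
{A, B}: service 524 + fixed 356 = 880
{B, C}: Wirral→B 26, Galt→C 20, Norris→B 126, Ashby→C 88, Pell→B 26, Kent→B 50, Holm→B 128, Calder→C 8. Service 472; fixed 486; total 958.
{A, B, C}: Wirral→B 26, Galt→C 20, Norris→A 72, Ashby→C 88, Pell→B 26, Kent→B 50, Holm→B 128, Calder→C 8. Service 418; fixed 601; total 1019.
No other subset beats 831.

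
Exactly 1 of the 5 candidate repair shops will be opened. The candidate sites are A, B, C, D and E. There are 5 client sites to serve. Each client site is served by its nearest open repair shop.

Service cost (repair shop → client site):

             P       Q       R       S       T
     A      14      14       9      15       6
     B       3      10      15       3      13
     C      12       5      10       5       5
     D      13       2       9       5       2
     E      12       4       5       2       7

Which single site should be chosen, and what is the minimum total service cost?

Choose E only; total service cost 30.

With exactly 1 open, each client site uses its cheapest among the chosen.
{E}: P→E 12, Q→E 4, R→E 5, S→E 2, T→E 7. Service cost 30.
{D}: service cost 31
{C}: service cost 37
Among all 5 size-1 choices, {E} is lowest.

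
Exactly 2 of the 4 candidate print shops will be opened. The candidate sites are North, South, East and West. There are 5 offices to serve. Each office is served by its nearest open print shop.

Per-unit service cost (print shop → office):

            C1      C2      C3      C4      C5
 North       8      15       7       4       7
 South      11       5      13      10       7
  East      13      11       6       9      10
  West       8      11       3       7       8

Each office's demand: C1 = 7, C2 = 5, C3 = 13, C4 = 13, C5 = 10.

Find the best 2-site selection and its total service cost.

With exactly 2 open, each office uses its cheapest among the chosen.
{North, West}: C1→North 8·7=56, C2→West 11·5=55, C3→West 3·13=39, C4→North 4·13=52, C5→North 7·10=70. Service cost 272.
{South, West}: service cost 281
{North, South}: service cost 294
Among all 6 size-2 choices, {North, West} is lowest.

Choose North and West; total service cost 272.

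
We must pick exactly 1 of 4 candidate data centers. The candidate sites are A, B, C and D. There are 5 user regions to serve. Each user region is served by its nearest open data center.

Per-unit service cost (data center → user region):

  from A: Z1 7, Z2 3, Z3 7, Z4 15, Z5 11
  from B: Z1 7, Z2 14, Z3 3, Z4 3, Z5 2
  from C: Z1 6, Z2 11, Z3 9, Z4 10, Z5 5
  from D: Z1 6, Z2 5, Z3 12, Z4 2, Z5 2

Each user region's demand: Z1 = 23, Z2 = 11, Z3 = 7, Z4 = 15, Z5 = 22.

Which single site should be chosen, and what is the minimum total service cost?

Choose D only; total service cost 351.

With exactly 1 open, each user region uses its cheapest among the chosen.
{D}: Z1→D 6·23=138, Z2→D 5·11=55, Z3→D 12·7=84, Z4→D 2·15=30, Z5→D 2·22=44. Service cost 351.
{B}: service cost 425
{C}: service cost 582
Among all 4 size-1 choices, {D} is lowest.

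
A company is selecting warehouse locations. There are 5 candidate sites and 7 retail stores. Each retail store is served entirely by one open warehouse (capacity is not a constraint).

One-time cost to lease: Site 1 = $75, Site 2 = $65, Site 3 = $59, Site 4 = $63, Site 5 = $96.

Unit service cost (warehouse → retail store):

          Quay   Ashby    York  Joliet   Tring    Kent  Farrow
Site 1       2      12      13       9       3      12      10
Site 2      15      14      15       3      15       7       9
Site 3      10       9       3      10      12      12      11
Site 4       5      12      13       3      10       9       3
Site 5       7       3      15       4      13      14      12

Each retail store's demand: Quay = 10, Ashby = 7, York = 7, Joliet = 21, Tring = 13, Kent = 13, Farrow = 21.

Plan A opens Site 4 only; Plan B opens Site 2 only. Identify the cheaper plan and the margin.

Plan A: {Site 4}: Quay→Site 4 5·10=50, Ashby→Site 4 12·7=84, York→Site 4 13·7=91, Joliet→Site 4 3·21=63, Tring→Site 4 10·13=130, Kent→Site 4 9·13=117, Farrow→Site 4 3·21=63. Service 598; fixed 63; total 661.
Plan B: {Site 2}: Quay→Site 2 15·10=150, Ashby→Site 2 14·7=98, York→Site 2 15·7=105, Joliet→Site 2 3·21=63, Tring→Site 2 15·13=195, Kent→Site 2 7·13=91, Farrow→Site 2 9·21=189. Service 891; fixed 65; total 956.
Difference: |661 − 956| = 295.

Plan A is cheaper by 295.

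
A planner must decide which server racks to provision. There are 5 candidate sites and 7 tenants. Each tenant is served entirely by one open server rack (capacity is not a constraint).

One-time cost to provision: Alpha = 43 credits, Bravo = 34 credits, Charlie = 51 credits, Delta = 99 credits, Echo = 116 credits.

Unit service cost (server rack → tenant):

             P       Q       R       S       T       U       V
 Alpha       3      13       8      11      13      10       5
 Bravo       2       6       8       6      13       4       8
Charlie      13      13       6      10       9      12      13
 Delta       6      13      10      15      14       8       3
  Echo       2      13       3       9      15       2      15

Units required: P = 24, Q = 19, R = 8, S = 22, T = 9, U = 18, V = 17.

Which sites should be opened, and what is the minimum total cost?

Open Alpha, Bravo and Charlie; minimum total cost 708.

For any fixed open set, each tenant goes to its cheapest open site; total = fixed + service.
{Alpha, Bravo, Charlie}: P→Bravo 2·24=48, Q→Bravo 6·19=114, R→Charlie 6·8=48, S→Bravo 6·22=132, T→Charlie 9·9=81, U→Bravo 4·18=72, V→Alpha 5·17=85. Service 580; fixed 128; total 708.
{Alpha, Bravo}: service 632 + fixed 77 = 709
{Bravo, Charlie}: service 631 + fixed 85 = 716
{Alpha, Bravo, Charlie, Delta, Echo}: service 486 + fixed 343 = 829
No other subset beats 708.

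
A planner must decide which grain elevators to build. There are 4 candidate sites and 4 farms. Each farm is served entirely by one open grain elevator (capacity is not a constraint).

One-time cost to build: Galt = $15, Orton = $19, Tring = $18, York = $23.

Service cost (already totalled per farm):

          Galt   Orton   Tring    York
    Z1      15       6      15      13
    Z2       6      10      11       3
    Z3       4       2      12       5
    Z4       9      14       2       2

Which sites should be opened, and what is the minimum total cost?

For any fixed open set, each farm goes to its cheapest open site; total = fixed + service.
{York}: Z1→York 13, Z2→York 3, Z3→York 5, Z4→York 2. Service 23; fixed 23; total 46.
{Galt}: service 34 + fixed 15 = 49
{Orton}: service 32 + fixed 19 = 51
{Galt, Orton, Tring, York}: service 13 + fixed 75 = 88
No other subset beats 46.

Open York only; minimum total cost 46.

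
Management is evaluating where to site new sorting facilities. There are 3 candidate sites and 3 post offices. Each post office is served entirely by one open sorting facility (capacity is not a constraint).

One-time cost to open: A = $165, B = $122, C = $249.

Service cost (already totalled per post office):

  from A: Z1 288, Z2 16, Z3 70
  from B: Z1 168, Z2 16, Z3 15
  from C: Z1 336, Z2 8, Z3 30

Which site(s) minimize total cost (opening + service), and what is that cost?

Open B only; minimum total cost 321.

For any fixed open set, each post office goes to its cheapest open site; total = fixed + service.
{B}: Z1→B 168, Z2→B 16, Z3→B 15. Service 199; fixed 122; total 321.
{A, B}: Z1→B 168, Z2→A 16, Z3→B 15. Service 199; fixed 287; total 486.
{A}: Z1→A 288, Z2→A 16, Z3→A 70. Service 374; fixed 165; total 539.
{A, B, C}: Z1→B 168, Z2→C 8, Z3→B 15. Service 191; fixed 536; total 727.
No other subset beats 321.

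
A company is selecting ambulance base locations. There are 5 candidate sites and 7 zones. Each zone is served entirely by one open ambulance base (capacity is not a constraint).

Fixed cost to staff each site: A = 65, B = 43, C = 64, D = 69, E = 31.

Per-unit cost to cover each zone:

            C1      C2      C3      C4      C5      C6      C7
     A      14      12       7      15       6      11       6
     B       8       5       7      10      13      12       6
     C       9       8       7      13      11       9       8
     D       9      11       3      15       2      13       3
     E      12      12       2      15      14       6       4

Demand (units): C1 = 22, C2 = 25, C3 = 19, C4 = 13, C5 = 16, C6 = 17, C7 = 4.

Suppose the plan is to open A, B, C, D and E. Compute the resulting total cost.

Each zone is assigned to its cheapest site among the open ones.
{A, B, C, D, E}: C1→B 8·22=176, C2→B 5·25=125, C3→E 2·19=38, C4→B 10·13=130, C5→D 2·16=32, C6→E 6·17=102, C7→D 3·4=12. Service 615; fixed 272; total 887.

Total cost: 887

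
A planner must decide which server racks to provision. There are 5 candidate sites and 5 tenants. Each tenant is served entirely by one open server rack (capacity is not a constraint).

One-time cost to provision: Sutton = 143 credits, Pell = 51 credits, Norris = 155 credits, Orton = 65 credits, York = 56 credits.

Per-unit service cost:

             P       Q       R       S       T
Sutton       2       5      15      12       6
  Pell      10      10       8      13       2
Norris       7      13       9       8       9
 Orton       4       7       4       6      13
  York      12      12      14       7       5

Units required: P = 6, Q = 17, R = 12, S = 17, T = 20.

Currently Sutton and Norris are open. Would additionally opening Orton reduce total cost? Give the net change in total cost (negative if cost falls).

Yes — net change −29 (cost falls by 29).

Current service cost with {Sutton, Norris}: 461.
Adding Orton: each tenant re-picks its cheapest; new service cost 367, saving 94.
Extra fixed cost: 65. Net change = 65 − 94 = -29.
(Totals: 759 → 730.)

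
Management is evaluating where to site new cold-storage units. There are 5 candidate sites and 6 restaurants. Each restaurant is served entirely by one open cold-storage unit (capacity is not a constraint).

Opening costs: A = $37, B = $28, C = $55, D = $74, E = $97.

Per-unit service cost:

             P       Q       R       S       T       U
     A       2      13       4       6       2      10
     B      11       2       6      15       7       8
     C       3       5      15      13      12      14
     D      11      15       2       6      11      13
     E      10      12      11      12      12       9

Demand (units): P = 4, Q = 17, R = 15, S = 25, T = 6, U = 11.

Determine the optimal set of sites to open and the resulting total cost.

For any fixed open set, each restaurant goes to its cheapest open site; total = fixed + service.
{A, B}: P→A 2·4=8, Q→B 2·17=34, R→A 4·15=60, S→A 6·25=150, T→A 2·6=12, U→B 8·11=88. Service 352; fixed 65; total 417.
{A, B, D}: P→A 2·4=8, Q→B 2·17=34, R→D 2·15=30, S→A 6·25=150, T→A 2·6=12, U→B 8·11=88. Service 322; fixed 139; total 461.
{A, B, C}: service 352 + fixed 120 = 472
{A, B, C, D, E}: service 322 + fixed 291 = 613
No other subset beats 417.

Open A and B; minimum total cost 417.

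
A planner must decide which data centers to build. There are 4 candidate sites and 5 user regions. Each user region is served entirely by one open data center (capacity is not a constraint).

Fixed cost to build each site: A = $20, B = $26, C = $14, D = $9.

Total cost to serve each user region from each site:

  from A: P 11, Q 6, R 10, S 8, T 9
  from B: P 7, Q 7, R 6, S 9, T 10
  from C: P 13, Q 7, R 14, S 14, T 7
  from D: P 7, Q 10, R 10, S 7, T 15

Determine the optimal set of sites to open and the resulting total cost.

For any fixed open set, each user region goes to its cheapest open site; total = fixed + service.
{D}: P→D 7, Q→D 10, R→D 10, S→D 7, T→D 15. Service 49; fixed 9; total 58.
{C, D}: service 38 + fixed 23 = 61
{A}: service 44 + fixed 20 = 64
{A, B, C, D}: P→B 7, Q→A 6, R→B 6, S→D 7, T→C 7. Service 33; fixed 69; total 102.
(All 15 nonempty subsets were checked; D only is lowest.)

Open D only; minimum total cost 58.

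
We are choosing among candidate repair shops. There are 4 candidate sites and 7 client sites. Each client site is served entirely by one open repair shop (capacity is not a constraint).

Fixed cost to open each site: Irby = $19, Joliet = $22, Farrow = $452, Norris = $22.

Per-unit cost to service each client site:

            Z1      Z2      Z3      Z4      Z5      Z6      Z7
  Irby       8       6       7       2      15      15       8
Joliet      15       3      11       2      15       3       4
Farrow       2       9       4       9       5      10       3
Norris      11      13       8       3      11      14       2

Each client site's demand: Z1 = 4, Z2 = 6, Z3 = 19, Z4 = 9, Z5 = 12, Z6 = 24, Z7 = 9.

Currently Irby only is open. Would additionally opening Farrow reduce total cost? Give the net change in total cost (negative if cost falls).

No — net change +86 (cost rises by 86).

Current service cost with {Irby}: 831.
Adding Farrow: each client site re-picks its cheapest; new service cost 465, saving 366.
Extra fixed cost: 452. Net change = 452 − 366 = 86.
(Totals: 850 → 936.)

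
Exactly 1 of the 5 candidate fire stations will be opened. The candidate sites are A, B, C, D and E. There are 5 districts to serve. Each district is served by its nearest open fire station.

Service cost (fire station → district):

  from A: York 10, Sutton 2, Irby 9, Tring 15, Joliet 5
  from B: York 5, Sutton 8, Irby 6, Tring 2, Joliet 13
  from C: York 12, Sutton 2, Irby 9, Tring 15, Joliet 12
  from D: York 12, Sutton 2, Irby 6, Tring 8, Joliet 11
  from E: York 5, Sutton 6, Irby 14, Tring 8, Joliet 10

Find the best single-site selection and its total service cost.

With exactly 1 open, each district uses its cheapest among the chosen.
{B}: York→B 5, Sutton→B 8, Irby→B 6, Tring→B 2, Joliet→B 13. Service cost 34.
{D}: service cost 39
{A}: service cost 41
Among all 5 size-1 choices, {B} is lowest.

Choose B only; total service cost 34.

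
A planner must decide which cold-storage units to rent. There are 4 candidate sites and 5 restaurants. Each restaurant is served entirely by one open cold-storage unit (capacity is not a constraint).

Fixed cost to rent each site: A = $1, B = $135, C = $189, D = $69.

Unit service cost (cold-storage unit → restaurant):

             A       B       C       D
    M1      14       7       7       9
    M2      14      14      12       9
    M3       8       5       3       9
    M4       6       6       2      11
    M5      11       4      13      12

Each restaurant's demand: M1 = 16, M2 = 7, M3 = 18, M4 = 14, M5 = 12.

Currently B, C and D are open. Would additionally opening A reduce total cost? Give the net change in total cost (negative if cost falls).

No — net change +1 (cost rises by 1).

Current service cost with {B, C, D}: 305.
Adding A: each restaurant re-picks its cheapest; new service cost 305, saving 0.
Extra fixed cost: 1. Net change = 1 − 0 = 1.
(Totals: 698 → 699.)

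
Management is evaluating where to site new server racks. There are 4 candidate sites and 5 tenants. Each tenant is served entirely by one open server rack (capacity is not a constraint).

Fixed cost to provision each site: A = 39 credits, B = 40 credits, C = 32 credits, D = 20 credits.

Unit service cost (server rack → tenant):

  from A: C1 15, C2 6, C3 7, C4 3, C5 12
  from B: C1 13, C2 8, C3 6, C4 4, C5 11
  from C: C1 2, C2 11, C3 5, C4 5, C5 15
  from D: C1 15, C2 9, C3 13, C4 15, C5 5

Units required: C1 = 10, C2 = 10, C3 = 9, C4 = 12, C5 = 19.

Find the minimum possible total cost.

Minimum total cost: 347

For any fixed open set, each tenant goes to its cheapest open site; total = fixed + service.
{A, C, D}: C1→C 2·10=20, C2→A 6·10=60, C3→C 5·9=45, C4→A 3·12=36, C5→D 5·19=95. Service 256; fixed 91; total 347.
{C, D}: service 310 + fixed 52 = 362
{B, C, D}: service 288 + fixed 92 = 380
{A, B, C, D}: service 256 + fixed 131 = 387
No other subset beats 347.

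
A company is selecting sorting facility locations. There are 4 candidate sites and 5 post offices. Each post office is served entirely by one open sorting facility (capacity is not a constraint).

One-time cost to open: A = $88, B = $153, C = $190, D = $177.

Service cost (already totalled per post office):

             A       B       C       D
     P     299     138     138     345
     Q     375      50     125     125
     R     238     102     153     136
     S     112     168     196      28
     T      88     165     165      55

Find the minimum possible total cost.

Minimum total cost: 703

For any fixed open set, each post office goes to its cheapest open site; total = fixed + service.
{B, D}: P→B 138, Q→B 50, R→B 102, S→D 28, T→D 55. Service 373; fixed 330; total 703.
{A, B}: P→B 138, Q→B 50, R→B 102, S→A 112, T→A 88. Service 490; fixed 241; total 731.
{B}: service 623 + fixed 153 = 776
{A, B, C, D}: P→B 138, Q→B 50, R→B 102, S→D 28, T→D 55. Service 373; fixed 608; total 981.
No other subset beats 703.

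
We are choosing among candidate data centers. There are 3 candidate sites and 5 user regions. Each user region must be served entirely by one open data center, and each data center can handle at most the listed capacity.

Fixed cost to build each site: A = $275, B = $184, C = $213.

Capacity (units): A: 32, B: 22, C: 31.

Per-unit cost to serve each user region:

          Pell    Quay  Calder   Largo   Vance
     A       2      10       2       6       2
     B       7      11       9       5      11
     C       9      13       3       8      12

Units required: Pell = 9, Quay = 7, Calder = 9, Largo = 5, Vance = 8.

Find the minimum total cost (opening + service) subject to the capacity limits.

Minimum total cost: 613

Open {A, B}: Pell→A 2·9=18, Quay→B 11·7=77, Calder→A 2·9=18, Largo→B 5·5=25, Vance→A 2·8=16.
Loads: A carries 26/32, B carries 12/22. Service 154; fixed 459; total 613.
Next best feasible plan costs 618.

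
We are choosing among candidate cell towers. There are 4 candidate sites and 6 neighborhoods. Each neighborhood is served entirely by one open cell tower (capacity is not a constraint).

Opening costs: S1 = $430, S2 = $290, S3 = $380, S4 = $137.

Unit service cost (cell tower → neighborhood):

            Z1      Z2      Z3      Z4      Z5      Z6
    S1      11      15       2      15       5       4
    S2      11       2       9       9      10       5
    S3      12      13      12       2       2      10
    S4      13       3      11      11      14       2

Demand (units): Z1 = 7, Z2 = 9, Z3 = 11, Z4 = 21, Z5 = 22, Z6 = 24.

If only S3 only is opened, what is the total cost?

Each neighborhood is assigned to its cheapest site among the open ones.
{S3}: Z1→S3 12·7=84, Z2→S3 13·9=117, Z3→S3 12·11=132, Z4→S3 2·21=42, Z5→S3 2·22=44, Z6→S3 10·24=240. Service 659; fixed 380; total 1039.

Total cost: 1039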